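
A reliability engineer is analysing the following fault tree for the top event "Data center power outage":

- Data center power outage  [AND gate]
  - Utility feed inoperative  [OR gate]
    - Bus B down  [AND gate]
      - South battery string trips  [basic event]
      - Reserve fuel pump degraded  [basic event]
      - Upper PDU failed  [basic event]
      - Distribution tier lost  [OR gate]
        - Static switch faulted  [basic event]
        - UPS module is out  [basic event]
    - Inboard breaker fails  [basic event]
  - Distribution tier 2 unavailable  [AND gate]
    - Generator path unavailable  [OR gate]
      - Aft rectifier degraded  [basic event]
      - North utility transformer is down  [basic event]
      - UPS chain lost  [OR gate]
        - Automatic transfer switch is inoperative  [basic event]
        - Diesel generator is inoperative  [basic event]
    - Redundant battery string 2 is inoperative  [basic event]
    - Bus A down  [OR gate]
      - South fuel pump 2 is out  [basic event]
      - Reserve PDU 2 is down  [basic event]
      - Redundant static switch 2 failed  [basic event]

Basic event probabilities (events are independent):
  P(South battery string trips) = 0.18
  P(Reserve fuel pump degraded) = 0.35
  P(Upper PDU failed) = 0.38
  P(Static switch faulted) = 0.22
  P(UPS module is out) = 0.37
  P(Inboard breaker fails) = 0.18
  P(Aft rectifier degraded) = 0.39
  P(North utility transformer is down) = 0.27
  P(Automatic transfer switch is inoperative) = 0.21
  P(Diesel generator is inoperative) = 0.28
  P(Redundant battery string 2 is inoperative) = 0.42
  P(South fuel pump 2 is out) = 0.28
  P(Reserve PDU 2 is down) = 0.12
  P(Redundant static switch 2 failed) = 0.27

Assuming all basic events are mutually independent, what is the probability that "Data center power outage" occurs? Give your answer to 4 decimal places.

0.0320

P(Distribution tier lost) [OR] = 1 − (1−0.22) × (1−0.37) = 0.508600
P(Bus B down) [AND] = 0.18 × 0.35 × 0.38 × 0.508600 = 0.012176
P(Utility feed inoperative) [OR] = 1 − (1−0.012176) × (1−0.18) = 0.189984
P(UPS chain lost) [OR] = 1 − (1−0.21) × (1−0.28) = 0.431200
P(Generator path unavailable) [OR] = 1 − (1−0.39) × (1−0.27) × (1−0.431200) = 0.746713
P(Bus A down) [OR] = 1 − (1−0.28) × (1−0.12) × (1−0.27) = 0.537472
P(Distribution tier 2 unavailable) [AND] = 0.746713 × 0.42 × 0.537472 = 0.168562
P(Data center power outage) [AND] = 0.189984 × 0.168562 = 0.032024
Rounded to 4 decimal places: P(Data center power outage) ≈ 0.0320.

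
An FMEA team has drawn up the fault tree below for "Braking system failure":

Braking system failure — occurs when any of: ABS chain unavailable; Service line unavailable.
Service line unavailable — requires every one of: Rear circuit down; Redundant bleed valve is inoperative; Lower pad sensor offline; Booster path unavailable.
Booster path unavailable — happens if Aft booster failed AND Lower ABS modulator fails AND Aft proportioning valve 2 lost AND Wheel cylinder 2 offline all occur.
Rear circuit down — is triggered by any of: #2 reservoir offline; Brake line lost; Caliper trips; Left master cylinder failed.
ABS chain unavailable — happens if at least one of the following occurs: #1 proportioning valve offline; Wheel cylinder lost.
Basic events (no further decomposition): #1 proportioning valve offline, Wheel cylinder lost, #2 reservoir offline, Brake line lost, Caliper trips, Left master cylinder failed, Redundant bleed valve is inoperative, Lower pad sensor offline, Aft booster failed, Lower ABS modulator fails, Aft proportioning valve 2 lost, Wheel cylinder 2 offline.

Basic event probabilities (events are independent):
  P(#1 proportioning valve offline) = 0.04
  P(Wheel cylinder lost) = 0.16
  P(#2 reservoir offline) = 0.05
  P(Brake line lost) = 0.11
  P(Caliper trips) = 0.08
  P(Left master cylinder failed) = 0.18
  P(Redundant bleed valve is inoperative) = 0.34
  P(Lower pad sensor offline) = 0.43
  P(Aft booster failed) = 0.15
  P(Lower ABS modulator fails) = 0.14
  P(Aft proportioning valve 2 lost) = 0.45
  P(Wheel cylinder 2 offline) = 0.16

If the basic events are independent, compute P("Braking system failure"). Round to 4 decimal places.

P(ABS chain unavailable) [OR] = 1 − (1−0.04) × (1−0.16) = 0.193600
P(Rear circuit down) [OR] = 1 − (1−0.05) × (1−0.11) × (1−0.08) × (1−0.18) = 0.362155
P(Booster path unavailable) [AND] = 0.15 × 0.14 × 0.45 × 0.16 = 0.001512
P(Service line unavailable) [AND] = 0.362155 × 0.34 × 0.43 × 0.001512 = 0.000080
P(Braking system failure) [OR] = 1 − (1−0.193600) × (1−0.000080) = 0.193665
Rounded to 4 decimal places: P(Braking system failure) ≈ 0.1937.

0.1937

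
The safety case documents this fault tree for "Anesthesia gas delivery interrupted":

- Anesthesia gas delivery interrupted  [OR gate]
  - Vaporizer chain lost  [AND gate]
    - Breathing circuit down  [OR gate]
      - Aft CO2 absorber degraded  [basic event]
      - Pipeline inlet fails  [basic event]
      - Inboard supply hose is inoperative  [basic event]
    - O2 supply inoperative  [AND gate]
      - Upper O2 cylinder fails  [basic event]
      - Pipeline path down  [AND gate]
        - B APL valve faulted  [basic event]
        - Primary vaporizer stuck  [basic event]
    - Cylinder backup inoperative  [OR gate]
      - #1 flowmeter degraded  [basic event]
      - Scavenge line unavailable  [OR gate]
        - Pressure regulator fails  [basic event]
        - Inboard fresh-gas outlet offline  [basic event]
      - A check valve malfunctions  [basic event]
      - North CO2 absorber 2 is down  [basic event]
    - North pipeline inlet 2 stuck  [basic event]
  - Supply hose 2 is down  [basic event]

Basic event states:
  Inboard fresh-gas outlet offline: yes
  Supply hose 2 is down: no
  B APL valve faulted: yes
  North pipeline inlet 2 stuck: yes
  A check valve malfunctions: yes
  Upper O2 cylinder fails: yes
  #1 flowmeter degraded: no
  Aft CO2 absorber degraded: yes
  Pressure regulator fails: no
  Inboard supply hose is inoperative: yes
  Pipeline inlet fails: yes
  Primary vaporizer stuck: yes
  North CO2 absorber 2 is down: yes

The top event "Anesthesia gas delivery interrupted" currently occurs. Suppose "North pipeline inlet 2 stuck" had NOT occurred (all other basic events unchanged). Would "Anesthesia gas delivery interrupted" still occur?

No

Counterfactual: set "North pipeline inlet 2 stuck" to not occurred.
Breathing circuit down [OR]: Aft CO2 absorber degraded=occurs, Pipeline inlet fails=occurs, Inboard supply hose is inoperative=occurs → at least one input occurs → occurs.
Pipeline path down [AND]: B APL valve faulted=occurs, Primary vaporizer stuck=occurs → all inputs occur → occurs.
O2 supply inoperative [AND]: Upper O2 cylinder fails=occurs, Pipeline path down=occurs → all inputs occur → occurs.
Scavenge line unavailable [OR]: Pressure regulator fails=not, Inboard fresh-gas outlet offline=occurs → at least one input occurs → occurs.
Cylinder backup inoperative [OR]: #1 flowmeter degraded=not, Scavenge line unavailable=occurs, A check valve malfunctions=occurs, North CO2 absorber 2 is down=occurs → at least one input occurs → occurs.
Vaporizer chain lost [AND]: Breathing circuit down=occurs, O2 supply inoperative=occurs, Cylinder backup inoperative=occurs, North pipeline inlet 2 stuck=not → not all inputs occur → does not occur.
Anesthesia gas delivery interrupted [OR]: Vaporizer chain lost=not, Supply hose 2 is down=not → no input occurs → does not occur.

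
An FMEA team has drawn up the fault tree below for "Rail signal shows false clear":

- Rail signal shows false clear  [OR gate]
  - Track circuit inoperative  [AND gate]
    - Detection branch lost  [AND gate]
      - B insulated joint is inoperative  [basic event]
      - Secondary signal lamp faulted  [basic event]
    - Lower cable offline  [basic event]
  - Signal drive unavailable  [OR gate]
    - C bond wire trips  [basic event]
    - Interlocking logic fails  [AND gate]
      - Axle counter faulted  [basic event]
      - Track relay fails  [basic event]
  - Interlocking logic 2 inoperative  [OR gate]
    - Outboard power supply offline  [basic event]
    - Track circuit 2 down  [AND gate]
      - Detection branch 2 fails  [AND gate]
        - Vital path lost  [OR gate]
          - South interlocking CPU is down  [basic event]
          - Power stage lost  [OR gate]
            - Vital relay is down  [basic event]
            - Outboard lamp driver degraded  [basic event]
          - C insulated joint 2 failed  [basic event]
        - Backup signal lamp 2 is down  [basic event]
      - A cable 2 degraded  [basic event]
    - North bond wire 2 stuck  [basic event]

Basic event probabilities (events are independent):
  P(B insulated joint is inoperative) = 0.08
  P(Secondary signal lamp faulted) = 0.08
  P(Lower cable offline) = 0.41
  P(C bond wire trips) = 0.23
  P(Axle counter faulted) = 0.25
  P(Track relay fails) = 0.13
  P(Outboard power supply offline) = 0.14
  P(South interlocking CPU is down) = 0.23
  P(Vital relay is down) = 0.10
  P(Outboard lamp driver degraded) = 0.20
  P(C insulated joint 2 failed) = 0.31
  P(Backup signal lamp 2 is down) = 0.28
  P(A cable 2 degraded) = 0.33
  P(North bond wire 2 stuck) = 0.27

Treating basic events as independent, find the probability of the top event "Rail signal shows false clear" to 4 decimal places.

P(Detection branch lost) [AND] = 0.08 × 0.08 = 0.006400
P(Track circuit inoperative) [AND] = 0.006400 × 0.41 = 0.002624
P(Interlocking logic fails) [AND] = 0.25 × 0.13 = 0.032500
P(Signal drive unavailable) [OR] = 1 − (1−0.23) × (1−0.032500) = 0.255025
P(Power stage lost) [OR] = 1 − (1−0.10) × (1−0.20) = 0.280000
P(Vital path lost) [OR] = 1 − (1−0.23) × (1−0.280000) × (1−0.31) = 0.617464
P(Detection branch 2 fails) [AND] = 0.617464 × 0.28 = 0.172890
P(Track circuit 2 down) [AND] = 0.172890 × 0.33 = 0.057054
P(Interlocking logic 2 inoperative) [OR] = 1 − (1−0.14) × (1−0.057054) × (1−0.27) = 0.408019
P(Rail signal shows false clear) [OR] = 1 − (1−0.002624) × (1−0.255025) × (1−0.408019) = 0.560146
Rounded to 4 decimal places: P(Rail signal shows false clear) ≈ 0.5601.

0.5601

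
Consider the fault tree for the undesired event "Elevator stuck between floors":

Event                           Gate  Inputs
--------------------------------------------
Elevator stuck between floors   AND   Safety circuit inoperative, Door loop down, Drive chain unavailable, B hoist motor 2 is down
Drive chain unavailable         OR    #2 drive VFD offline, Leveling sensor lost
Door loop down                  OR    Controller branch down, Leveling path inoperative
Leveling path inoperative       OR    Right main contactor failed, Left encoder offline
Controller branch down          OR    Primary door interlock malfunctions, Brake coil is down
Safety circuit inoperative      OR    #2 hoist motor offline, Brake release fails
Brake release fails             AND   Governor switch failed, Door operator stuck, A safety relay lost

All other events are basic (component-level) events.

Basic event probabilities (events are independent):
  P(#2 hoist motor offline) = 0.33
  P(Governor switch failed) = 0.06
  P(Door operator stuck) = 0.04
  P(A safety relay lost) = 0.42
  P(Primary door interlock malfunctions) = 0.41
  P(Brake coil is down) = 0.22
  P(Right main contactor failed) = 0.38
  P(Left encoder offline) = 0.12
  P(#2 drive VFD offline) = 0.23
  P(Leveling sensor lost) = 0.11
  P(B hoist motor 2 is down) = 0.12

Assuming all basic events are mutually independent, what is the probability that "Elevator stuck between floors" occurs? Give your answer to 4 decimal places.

P(Brake release fails) [AND] = 0.06 × 0.04 × 0.42 = 0.001008
P(Safety circuit inoperative) [OR] = 1 − (1−0.33) × (1−0.001008) = 0.330675
P(Controller branch down) [OR] = 1 − (1−0.41) × (1−0.22) = 0.539800
P(Leveling path inoperative) [OR] = 1 − (1−0.38) × (1−0.12) = 0.454400
P(Door loop down) [OR] = 1 − (1−0.539800) × (1−0.454400) = 0.748915
P(Drive chain unavailable) [OR] = 1 − (1−0.23) × (1−0.11) = 0.314700
P(Elevator stuck between floors) [AND] = 0.330675 × 0.748915 × 0.314700 × 0.12 = 0.009352
Rounded to 4 decimal places: P(Elevator stuck between floors) ≈ 0.0094.

0.0094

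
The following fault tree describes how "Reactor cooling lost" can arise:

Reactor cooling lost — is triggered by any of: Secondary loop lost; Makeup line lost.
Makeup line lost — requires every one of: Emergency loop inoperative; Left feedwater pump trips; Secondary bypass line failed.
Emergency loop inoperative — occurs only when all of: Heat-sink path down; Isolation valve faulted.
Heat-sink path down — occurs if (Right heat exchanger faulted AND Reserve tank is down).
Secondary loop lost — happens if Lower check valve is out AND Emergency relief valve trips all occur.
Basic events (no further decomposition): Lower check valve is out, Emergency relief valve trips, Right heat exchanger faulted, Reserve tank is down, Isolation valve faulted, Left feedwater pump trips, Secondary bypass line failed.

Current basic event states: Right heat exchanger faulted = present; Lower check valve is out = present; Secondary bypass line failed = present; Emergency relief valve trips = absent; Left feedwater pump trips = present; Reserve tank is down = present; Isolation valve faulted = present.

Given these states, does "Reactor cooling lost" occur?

Secondary loop lost [AND]: Lower check valve is out=occurs, Emergency relief valve trips=not → not all inputs occur → does not occur.
Heat-sink path down [AND]: Right heat exchanger faulted=occurs, Reserve tank is down=occurs → all inputs occur → occurs.
Emergency loop inoperative [AND]: Heat-sink path down=occurs, Isolation valve faulted=occurs → all inputs occur → occurs.
Makeup line lost [AND]: Emergency loop inoperative=occurs, Left feedwater pump trips=occurs, Secondary bypass line failed=occurs → all inputs occur → occurs.
Reactor cooling lost [OR]: Secondary loop lost=not, Makeup line lost=occurs → at least one input occurs → occurs.

Yes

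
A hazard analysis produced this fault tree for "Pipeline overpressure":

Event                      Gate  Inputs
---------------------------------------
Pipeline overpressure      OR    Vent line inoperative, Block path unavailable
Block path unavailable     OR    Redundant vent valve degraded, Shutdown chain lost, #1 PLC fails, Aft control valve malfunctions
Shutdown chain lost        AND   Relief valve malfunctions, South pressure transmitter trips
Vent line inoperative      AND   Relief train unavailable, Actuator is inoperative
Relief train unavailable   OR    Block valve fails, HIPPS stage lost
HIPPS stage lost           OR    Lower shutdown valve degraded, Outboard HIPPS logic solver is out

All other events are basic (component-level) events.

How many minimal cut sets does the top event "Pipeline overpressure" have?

7

HIPPS stage lost [OR]: union of children's cut sets → 2 cut set(s).
Relief train unavailable [OR]: union of children's cut sets → 3 cut set(s).
Vent line inoperative [AND]: one cut set from each child combined → 3 × 1 = 3 cut set(s).
Shutdown chain lost [AND]: one cut set from each child combined → 1 × 1 = 1 cut set(s).
Block path unavailable [OR]: union of children's cut sets → 4 cut set(s).
Pipeline overpressure [OR]: union of children's cut sets → 7 cut set(s).
Minimal cut sets: {Actuator is inoperative, Block valve fails}; {Actuator is inoperative, Lower shutdown valve degraded}; {Actuator is inoperative, Outboard HIPPS logic solver is out}; {Redundant vent valve degraded}; {Relief valve malfunctions, South pressure transmitter trips}; {#1 PLC fails}; {Aft control valve malfunctions}.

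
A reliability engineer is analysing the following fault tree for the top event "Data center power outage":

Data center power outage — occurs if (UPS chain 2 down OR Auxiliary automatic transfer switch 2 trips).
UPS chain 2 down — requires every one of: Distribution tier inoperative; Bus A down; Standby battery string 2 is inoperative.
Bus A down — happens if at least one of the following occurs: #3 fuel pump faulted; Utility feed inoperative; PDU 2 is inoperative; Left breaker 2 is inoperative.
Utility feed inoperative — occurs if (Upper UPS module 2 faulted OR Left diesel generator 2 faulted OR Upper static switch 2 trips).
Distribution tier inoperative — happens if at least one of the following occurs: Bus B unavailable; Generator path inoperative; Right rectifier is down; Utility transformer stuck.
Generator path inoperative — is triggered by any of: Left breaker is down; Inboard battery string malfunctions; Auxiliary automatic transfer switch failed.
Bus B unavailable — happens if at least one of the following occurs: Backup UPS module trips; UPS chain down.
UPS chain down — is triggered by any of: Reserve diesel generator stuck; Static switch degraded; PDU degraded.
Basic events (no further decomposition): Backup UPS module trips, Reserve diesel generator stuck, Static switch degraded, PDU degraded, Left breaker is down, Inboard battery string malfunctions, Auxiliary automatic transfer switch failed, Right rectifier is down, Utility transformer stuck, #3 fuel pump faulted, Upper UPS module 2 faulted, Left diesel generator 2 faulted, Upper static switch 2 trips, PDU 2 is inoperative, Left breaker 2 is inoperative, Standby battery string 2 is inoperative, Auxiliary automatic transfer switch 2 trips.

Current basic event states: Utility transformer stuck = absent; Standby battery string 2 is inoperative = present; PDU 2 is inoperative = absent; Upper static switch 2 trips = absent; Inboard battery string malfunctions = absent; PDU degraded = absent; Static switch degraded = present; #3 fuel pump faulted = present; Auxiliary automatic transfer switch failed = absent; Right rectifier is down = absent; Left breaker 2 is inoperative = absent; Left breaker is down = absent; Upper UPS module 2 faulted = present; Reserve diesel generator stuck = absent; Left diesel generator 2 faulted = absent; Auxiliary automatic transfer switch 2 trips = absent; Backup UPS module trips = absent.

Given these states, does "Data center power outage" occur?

UPS chain down [OR]: Reserve diesel generator stuck=not, Static switch degraded=occurs, PDU degraded=not → at least one input occurs → occurs.
Bus B unavailable [OR]: Backup UPS module trips=not, UPS chain down=occurs → at least one input occurs → occurs.
Generator path inoperative [OR]: Left breaker is down=not, Inboard battery string malfunctions=not, Auxiliary automatic transfer switch failed=not → no input occurs → does not occur.
Distribution tier inoperative [OR]: Bus B unavailable=occurs, Generator path inoperative=not, Right rectifier is down=not, Utility transformer stuck=not → at least one input occurs → occurs.
Utility feed inoperative [OR]: Upper UPS module 2 faulted=occurs, Left diesel generator 2 faulted=not, Upper static switch 2 trips=not → at least one input occurs → occurs.
Bus A down [OR]: #3 fuel pump faulted=occurs, Utility feed inoperative=occurs, PDU 2 is inoperative=not, Left breaker 2 is inoperative=not → at least one input occurs → occurs.
UPS chain 2 down [AND]: Distribution tier inoperative=occurs, Bus A down=occurs, Standby battery string 2 is inoperative=occurs → all inputs occur → occurs.
Data center power outage [OR]: UPS chain 2 down=occurs, Auxiliary automatic transfer switch 2 trips=not → at least one input occurs → occurs.

Yes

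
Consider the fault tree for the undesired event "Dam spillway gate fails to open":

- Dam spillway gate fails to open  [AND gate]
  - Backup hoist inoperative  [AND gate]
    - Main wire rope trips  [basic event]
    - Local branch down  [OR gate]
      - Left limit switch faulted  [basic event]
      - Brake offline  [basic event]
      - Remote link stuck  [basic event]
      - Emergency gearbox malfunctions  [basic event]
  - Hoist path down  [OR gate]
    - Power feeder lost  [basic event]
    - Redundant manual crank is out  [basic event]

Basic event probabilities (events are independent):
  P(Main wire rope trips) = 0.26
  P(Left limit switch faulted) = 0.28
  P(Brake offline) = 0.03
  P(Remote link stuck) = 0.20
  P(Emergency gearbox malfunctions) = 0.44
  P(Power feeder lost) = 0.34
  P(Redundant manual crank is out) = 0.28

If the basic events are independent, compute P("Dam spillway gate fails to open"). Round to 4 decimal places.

0.0938

P(Local branch down) [OR] = 1 − (1−0.28) × (1−0.03) × (1−0.20) × (1−0.44) = 0.687117
P(Backup hoist inoperative) [AND] = 0.26 × 0.687117 = 0.178650
P(Hoist path down) [OR] = 1 − (1−0.34) × (1−0.28) = 0.524800
P(Dam spillway gate fails to open) [AND] = 0.178650 × 0.524800 = 0.093756
Rounded to 4 decimal places: P(Dam spillway gate fails to open) ≈ 0.0938.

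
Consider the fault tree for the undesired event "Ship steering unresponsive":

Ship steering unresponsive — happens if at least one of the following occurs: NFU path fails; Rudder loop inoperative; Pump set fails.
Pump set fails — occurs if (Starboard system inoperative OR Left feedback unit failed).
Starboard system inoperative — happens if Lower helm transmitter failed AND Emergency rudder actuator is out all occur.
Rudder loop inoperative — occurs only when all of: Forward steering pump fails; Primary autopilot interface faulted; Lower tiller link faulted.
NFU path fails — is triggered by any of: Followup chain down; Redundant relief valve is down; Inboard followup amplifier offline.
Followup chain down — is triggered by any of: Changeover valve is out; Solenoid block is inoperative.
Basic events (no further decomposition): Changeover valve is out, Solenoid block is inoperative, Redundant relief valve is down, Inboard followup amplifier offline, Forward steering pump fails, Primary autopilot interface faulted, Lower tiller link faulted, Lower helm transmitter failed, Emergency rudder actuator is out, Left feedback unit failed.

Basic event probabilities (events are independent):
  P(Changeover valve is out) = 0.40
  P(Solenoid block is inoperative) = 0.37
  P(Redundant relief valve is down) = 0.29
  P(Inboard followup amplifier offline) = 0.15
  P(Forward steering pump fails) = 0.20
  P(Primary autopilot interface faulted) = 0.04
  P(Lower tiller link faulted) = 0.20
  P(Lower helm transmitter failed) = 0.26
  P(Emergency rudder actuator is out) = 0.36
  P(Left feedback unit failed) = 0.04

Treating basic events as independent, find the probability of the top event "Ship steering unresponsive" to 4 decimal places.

P(Followup chain down) [OR] = 1 − (1−0.40) × (1−0.37) = 0.622000
P(NFU path fails) [OR] = 1 − (1−0.622000) × (1−0.29) × (1−0.15) = 0.771877
P(Rudder loop inoperative) [AND] = 0.20 × 0.04 × 0.20 = 0.001600
P(Starboard system inoperative) [AND] = 0.26 × 0.36 = 0.093600
P(Pump set fails) [OR] = 1 − (1−0.093600) × (1−0.04) = 0.129856
P(Ship steering unresponsive) [OR] = 1 − (1−0.771877) × (1−0.001600) × (1−0.129856) = 0.801818
Rounded to 4 decimal places: P(Ship steering unresponsive) ≈ 0.8018.

0.8018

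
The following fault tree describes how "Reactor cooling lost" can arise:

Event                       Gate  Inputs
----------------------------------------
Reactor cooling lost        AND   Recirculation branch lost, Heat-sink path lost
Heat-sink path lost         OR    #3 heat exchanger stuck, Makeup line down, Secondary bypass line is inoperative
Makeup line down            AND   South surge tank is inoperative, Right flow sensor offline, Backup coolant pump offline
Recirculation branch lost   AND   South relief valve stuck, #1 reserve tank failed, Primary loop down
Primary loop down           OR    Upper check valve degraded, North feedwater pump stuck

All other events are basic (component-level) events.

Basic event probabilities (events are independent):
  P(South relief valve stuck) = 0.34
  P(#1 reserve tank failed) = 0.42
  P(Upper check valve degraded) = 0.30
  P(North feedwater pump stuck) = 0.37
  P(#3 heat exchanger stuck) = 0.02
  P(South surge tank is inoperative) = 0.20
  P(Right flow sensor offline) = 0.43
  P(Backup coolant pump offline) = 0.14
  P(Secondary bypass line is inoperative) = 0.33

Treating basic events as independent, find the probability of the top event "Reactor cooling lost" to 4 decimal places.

P(Primary loop down) [OR] = 1 − (1−0.30) × (1−0.37) = 0.559000
P(Recirculation branch lost) [AND] = 0.34 × 0.42 × 0.559000 = 0.079825
P(Makeup line down) [AND] = 0.20 × 0.43 × 0.14 = 0.012040
P(Heat-sink path lost) [OR] = 1 − (1−0.02) × (1−0.012040) × (1−0.33) = 0.351305
P(Reactor cooling lost) [AND] = 0.079825 × 0.351305 = 0.028043
Rounded to 4 decimal places: P(Reactor cooling lost) ≈ 0.0280.

0.0280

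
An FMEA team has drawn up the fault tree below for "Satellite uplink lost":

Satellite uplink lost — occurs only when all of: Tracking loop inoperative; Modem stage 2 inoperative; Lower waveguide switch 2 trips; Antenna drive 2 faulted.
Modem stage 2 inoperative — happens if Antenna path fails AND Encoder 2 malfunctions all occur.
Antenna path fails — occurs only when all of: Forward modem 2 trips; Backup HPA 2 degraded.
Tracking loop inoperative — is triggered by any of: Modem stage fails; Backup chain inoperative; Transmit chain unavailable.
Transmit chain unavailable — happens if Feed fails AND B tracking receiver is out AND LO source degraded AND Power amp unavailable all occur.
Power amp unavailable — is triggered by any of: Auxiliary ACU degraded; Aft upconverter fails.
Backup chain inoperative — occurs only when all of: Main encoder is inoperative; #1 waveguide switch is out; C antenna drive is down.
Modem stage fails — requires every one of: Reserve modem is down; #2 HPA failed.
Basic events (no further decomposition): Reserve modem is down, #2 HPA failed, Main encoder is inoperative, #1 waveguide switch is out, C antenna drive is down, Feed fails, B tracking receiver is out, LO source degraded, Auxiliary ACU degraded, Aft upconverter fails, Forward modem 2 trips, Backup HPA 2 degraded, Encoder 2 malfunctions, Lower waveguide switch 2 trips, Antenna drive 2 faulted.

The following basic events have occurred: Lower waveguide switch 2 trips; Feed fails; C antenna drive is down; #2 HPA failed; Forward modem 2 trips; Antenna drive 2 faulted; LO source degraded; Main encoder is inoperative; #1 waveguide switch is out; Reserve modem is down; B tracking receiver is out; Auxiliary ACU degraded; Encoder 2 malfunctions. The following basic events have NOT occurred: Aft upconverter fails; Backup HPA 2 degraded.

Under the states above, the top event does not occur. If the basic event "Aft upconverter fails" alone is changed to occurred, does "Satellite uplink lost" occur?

No

Counterfactual: set "Aft upconverter fails" to occurred.
Modem stage fails [AND]: Reserve modem is down=occurs, #2 HPA failed=occurs → all inputs occur → occurs.
Backup chain inoperative [AND]: Main encoder is inoperative=occurs, #1 waveguide switch is out=occurs, C antenna drive is down=occurs → all inputs occur → occurs.
Power amp unavailable [OR]: Auxiliary ACU degraded=occurs, Aft upconverter fails=occurs → at least one input occurs → occurs.
Transmit chain unavailable [AND]: Feed fails=occurs, B tracking receiver is out=occurs, LO source degraded=occurs, Power amp unavailable=occurs → all inputs occur → occurs.
Tracking loop inoperative [OR]: Modem stage fails=occurs, Backup chain inoperative=occurs, Transmit chain unavailable=occurs → at least one input occurs → occurs.
Antenna path fails [AND]: Forward modem 2 trips=occurs, Backup HPA 2 degraded=not → not all inputs occur → does not occur.
Modem stage 2 inoperative [AND]: Antenna path fails=not, Encoder 2 malfunctions=occurs → not all inputs occur → does not occur.
Satellite uplink lost [AND]: Tracking loop inoperative=occurs, Modem stage 2 inoperative=not, Lower waveguide switch 2 trips=occurs, Antenna drive 2 faulted=occurs → not all inputs occur → does not occur.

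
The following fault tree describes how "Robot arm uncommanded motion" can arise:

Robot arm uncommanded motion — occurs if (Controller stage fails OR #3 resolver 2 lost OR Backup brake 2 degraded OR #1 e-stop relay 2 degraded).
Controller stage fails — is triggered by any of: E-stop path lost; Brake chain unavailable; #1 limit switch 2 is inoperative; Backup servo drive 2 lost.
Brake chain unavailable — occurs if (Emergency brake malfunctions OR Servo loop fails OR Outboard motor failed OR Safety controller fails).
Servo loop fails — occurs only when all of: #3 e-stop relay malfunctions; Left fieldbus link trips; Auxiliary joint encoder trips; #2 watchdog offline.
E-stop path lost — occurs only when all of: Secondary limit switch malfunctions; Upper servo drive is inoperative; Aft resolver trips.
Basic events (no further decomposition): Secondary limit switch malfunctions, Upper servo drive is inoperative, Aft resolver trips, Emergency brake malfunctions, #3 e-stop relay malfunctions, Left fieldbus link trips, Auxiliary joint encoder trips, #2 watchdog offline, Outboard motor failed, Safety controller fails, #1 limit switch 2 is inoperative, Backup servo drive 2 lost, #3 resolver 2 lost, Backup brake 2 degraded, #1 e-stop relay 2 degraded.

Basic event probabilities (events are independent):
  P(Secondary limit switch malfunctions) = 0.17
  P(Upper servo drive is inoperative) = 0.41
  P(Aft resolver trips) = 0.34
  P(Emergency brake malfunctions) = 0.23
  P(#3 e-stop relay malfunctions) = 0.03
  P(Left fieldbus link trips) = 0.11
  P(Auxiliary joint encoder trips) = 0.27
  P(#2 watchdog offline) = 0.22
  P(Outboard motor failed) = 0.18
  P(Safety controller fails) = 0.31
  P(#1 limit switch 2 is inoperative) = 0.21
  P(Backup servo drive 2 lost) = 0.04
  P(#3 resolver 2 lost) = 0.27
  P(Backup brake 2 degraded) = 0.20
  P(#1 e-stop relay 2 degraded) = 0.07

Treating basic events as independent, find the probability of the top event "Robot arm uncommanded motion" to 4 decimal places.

0.8248

P(E-stop path lost) [AND] = 0.17 × 0.41 × 0.34 = 0.023698
P(Servo loop fails) [AND] = 0.03 × 0.11 × 0.27 × 0.22 = 0.000196
P(Brake chain unavailable) [OR] = 1 − (1−0.23) × (1−0.000196) × (1−0.18) × (1−0.31) = 0.564419
P(Controller stage fails) [OR] = 1 − (1−0.023698) × (1−0.564419) × (1−0.21) × (1−0.04) = 0.677484
P(Robot arm uncommanded motion) [OR] = 1 − (1−0.677484) × (1−0.27) × (1−0.20) × (1−0.07) = 0.824835
Rounded to 4 decimal places: P(Robot arm uncommanded motion) ≈ 0.8248.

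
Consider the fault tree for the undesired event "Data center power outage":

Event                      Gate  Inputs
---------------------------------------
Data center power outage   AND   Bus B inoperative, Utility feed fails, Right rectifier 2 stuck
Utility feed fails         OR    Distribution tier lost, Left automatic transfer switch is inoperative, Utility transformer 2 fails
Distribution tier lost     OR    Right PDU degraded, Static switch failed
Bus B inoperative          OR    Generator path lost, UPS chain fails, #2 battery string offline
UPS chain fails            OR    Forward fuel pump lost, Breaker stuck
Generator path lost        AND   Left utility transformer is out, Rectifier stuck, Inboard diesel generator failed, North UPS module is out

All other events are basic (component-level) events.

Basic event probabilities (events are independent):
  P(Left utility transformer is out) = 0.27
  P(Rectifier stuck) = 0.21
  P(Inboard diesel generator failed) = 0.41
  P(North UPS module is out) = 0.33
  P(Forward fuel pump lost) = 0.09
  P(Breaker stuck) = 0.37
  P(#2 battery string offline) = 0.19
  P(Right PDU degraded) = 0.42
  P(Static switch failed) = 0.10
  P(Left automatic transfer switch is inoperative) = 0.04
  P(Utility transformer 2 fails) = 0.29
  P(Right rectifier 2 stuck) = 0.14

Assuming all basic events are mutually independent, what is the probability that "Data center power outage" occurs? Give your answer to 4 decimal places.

0.0486

P(Generator path lost) [AND] = 0.27 × 0.21 × 0.41 × 0.33 = 0.007672
P(UPS chain fails) [OR] = 1 − (1−0.09) × (1−0.37) = 0.426700
P(Bus B inoperative) [OR] = 1 − (1−0.007672) × (1−0.426700) × (1−0.19) = 0.539190
P(Distribution tier lost) [OR] = 1 − (1−0.42) × (1−0.10) = 0.478000
P(Utility feed fails) [OR] = 1 − (1−0.478000) × (1−0.04) × (1−0.29) = 0.644205
P(Data center power outage) [AND] = 0.539190 × 0.644205 × 0.14 = 0.048629
Rounded to 4 decimal places: P(Data center power outage) ≈ 0.0486.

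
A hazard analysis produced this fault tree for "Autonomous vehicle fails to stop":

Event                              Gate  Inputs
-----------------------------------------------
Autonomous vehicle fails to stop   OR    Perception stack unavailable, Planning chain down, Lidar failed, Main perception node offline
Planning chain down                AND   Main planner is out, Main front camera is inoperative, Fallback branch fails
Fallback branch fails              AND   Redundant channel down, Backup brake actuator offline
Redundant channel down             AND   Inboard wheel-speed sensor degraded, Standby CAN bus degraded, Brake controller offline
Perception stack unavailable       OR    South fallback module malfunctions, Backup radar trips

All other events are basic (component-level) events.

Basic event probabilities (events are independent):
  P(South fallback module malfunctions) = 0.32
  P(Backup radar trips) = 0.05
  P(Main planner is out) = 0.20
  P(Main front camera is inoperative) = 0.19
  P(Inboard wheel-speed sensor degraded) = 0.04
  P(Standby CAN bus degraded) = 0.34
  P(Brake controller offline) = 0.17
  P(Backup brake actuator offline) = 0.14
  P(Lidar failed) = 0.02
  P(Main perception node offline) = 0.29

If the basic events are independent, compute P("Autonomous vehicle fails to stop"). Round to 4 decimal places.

0.5505

P(Perception stack unavailable) [OR] = 1 − (1−0.32) × (1−0.05) = 0.354000
P(Redundant channel down) [AND] = 0.04 × 0.34 × 0.17 = 0.002312
P(Fallback branch fails) [AND] = 0.002312 × 0.14 = 0.000324
P(Planning chain down) [AND] = 0.20 × 0.19 × 0.000324 = 0.000012
P(Autonomous vehicle fails to stop) [OR] = 1 − (1−0.354000) × (1−0.000012) × (1−0.02) × (1−0.29) = 0.550519
Rounded to 4 decimal places: P(Autonomous vehicle fails to stop) ≈ 0.5505.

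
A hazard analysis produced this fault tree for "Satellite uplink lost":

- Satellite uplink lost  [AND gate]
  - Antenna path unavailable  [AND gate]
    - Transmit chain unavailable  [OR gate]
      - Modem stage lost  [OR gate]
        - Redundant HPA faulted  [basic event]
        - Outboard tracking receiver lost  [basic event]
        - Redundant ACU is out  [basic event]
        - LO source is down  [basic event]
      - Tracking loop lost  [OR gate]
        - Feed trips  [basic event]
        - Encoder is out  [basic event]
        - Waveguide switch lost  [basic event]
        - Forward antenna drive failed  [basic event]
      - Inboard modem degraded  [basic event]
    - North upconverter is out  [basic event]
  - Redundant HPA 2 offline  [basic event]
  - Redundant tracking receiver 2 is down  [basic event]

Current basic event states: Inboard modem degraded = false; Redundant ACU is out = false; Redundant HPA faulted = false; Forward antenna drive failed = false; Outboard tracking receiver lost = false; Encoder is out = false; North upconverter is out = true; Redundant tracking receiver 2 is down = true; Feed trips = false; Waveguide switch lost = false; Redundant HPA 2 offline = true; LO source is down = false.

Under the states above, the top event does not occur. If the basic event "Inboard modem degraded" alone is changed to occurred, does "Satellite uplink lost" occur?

Counterfactual: set "Inboard modem degraded" to occurred.
Modem stage lost [OR]: Redundant HPA faulted=not, Outboard tracking receiver lost=not, Redundant ACU is out=not, LO source is down=not → no input occurs → does not occur.
Tracking loop lost [OR]: Feed trips=not, Encoder is out=not, Waveguide switch lost=not, Forward antenna drive failed=not → no input occurs → does not occur.
Transmit chain unavailable [OR]: Modem stage lost=not, Tracking loop lost=not, Inboard modem degraded=occurs → at least one input occurs → occurs.
Antenna path unavailable [AND]: Transmit chain unavailable=occurs, North upconverter is out=occurs → all inputs occur → occurs.
Satellite uplink lost [AND]: Antenna path unavailable=occurs, Redundant HPA 2 offline=occurs, Redundant tracking receiver 2 is down=occurs → all inputs occur → occurs.

Yes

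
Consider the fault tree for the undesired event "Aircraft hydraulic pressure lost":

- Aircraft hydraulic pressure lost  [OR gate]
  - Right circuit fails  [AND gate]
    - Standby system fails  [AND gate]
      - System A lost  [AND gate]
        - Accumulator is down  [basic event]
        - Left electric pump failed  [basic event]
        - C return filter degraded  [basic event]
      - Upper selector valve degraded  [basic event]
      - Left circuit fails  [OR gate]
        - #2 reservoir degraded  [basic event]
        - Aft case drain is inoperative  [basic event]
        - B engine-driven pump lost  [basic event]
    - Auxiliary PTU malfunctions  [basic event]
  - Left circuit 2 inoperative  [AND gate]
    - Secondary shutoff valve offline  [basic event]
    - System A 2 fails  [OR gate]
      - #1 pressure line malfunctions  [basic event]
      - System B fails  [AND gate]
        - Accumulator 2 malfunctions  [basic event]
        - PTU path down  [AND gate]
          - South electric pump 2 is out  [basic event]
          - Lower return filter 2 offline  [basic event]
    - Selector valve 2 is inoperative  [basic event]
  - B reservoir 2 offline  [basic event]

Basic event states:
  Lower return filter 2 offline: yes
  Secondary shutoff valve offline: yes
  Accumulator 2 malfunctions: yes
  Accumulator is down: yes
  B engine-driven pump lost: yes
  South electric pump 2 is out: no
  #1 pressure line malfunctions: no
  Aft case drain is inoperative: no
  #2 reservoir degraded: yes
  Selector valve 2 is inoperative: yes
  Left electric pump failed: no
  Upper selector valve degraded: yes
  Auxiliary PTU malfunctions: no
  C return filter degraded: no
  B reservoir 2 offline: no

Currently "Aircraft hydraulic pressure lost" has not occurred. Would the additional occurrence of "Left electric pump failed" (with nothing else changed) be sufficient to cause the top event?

No

Counterfactual: set "Left electric pump failed" to occurred.
System A lost [AND]: Accumulator is down=occurs, Left electric pump failed=occurs, C return filter degraded=not → not all inputs occur → does not occur.
Left circuit fails [OR]: #2 reservoir degraded=occurs, Aft case drain is inoperative=not, B engine-driven pump lost=occurs → at least one input occurs → occurs.
Standby system fails [AND]: System A lost=not, Upper selector valve degraded=occurs, Left circuit fails=occurs → not all inputs occur → does not occur.
Right circuit fails [AND]: Standby system fails=not, Auxiliary PTU malfunctions=not → not all inputs occur → does not occur.
PTU path down [AND]: South electric pump 2 is out=not, Lower return filter 2 offline=occurs → not all inputs occur → does not occur.
System B fails [AND]: Accumulator 2 malfunctions=occurs, PTU path down=not → not all inputs occur → does not occur.
System A 2 fails [OR]: #1 pressure line malfunctions=not, System B fails=not → no input occurs → does not occur.
Left circuit 2 inoperative [AND]: Secondary shutoff valve offline=occurs, System A 2 fails=not, Selector valve 2 is inoperative=occurs → not all inputs occur → does not occur.
Aircraft hydraulic pressure lost [OR]: Right circuit fails=not, Left circuit 2 inoperative=not, B reservoir 2 offline=not → no input occurs → does not occur.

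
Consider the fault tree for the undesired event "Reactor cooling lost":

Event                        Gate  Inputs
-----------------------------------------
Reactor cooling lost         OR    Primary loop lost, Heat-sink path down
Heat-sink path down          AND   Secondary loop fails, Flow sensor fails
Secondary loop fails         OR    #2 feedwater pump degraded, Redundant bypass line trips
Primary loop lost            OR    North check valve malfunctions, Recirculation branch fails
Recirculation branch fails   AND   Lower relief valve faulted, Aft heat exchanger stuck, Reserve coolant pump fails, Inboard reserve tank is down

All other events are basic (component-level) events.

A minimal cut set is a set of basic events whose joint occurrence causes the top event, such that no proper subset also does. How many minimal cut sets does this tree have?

4

Recirculation branch fails [AND]: one cut set from each child combined → 1 × 1 × 1 × 1 = 1 cut set(s).
Primary loop lost [OR]: union of children's cut sets → 2 cut set(s).
Secondary loop fails [OR]: union of children's cut sets → 2 cut set(s).
Heat-sink path down [AND]: one cut set from each child combined → 2 × 1 = 2 cut set(s).
Reactor cooling lost [OR]: union of children's cut sets → 4 cut set(s).
Minimal cut sets: {North check valve malfunctions}; {Aft heat exchanger stuck, Inboard reserve tank is down, Lower relief valve faulted, Reserve coolant pump fails}; {#2 feedwater pump degraded, Flow sensor fails}; {Flow sensor fails, Redundant bypass line trips}.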